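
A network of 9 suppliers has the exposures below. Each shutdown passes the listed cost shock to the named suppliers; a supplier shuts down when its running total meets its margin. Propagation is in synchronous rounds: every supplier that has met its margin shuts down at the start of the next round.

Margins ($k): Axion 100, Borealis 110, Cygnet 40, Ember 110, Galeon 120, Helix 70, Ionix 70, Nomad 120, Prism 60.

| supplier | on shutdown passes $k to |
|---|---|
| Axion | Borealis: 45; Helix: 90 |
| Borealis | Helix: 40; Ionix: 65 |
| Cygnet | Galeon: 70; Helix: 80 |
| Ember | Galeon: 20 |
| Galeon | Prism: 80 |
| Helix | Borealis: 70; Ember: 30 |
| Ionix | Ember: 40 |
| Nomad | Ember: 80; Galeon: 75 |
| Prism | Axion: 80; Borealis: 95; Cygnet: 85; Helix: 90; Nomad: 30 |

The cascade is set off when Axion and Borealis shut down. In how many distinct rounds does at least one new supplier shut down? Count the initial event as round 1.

2

Round 1 — Axion, Borealis shut down (initial).
  Helix: +90+40 → 130 ≥ 70
  Ionix: +65 → 65 < 70
Round 2 — Helix shuts down.
  Ember: +30 → 30 < 110
No further shutdowns.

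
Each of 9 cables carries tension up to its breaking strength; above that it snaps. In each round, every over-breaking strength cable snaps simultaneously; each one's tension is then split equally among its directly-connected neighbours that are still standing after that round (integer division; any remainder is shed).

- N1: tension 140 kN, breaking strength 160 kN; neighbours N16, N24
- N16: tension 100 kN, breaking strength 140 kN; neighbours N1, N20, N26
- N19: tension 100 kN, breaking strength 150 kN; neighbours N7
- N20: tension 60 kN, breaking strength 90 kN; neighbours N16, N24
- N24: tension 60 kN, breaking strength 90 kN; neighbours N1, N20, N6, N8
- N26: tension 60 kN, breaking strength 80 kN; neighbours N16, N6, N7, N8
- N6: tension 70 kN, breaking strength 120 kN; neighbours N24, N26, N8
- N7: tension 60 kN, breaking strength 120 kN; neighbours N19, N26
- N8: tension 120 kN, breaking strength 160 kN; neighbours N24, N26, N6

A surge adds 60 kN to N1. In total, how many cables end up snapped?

9

Round 1 — N1 at 200 > 160. N1 snaps.
  N1 sheds 200 kN to N16, N24: 100 each.
    N16: 100+100 = 200 > 140
    N24: 60+100 = 160 > 90
Round 2 — N16, N24 snap.
  N16 sheds 200 kN to N20, N26: 100 each.
    N20: 60+100 = 160 > 90
    N26: 60+100 = 160 > 80
  N24 sheds 160 kN to N20, N6, N8: 53 each (1 lost).
    N20: 160+53 = 213 > 90
    N6: 70+53 = 123 > 120
    N8: 120+53 = 173 > 160
Round 3 — N20, N26, N6, N8 snap.
  N20 sheds 213 kN: no online neighbours, lost.
  N26 sheds 160 kN to N7: 160 each.
    N7: 60+160 = 220 > 120
  N6 sheds 123 kN: no online neighbours, lost.
  N8 sheds 173 kN: no online neighbours, lost.
Round 4 — N7 snaps.
  N7 sheds 220 kN to N19: 220 each.
    N19: 100+220 = 320 > 150
Round 5 — N19 snaps.
  N19 sheds 320 kN: no online neighbours, lost.
No further breaks.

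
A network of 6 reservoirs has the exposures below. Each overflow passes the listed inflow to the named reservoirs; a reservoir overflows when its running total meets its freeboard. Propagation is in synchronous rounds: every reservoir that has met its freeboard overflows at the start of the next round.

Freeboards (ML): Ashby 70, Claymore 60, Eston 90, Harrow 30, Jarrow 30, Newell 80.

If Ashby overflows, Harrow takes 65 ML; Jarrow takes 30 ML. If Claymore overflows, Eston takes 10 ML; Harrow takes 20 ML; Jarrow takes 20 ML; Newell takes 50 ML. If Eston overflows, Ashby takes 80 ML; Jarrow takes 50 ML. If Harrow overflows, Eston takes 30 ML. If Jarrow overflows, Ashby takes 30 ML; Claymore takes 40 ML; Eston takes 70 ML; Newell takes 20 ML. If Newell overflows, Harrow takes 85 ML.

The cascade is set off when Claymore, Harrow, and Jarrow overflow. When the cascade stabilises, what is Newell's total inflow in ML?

Round 1 — Claymore, Harrow, Jarrow overflow (initial).
  Ashby: +30 → 30 < 70
  Eston: +10+30+70 → 110 ≥ 90
  Newell: +50+20 → 70 < 80
Round 2 — Eston overflows.
  Ashby: +80 → 110 ≥ 70
Round 3 — Ashby overflows.
No further overflows.

70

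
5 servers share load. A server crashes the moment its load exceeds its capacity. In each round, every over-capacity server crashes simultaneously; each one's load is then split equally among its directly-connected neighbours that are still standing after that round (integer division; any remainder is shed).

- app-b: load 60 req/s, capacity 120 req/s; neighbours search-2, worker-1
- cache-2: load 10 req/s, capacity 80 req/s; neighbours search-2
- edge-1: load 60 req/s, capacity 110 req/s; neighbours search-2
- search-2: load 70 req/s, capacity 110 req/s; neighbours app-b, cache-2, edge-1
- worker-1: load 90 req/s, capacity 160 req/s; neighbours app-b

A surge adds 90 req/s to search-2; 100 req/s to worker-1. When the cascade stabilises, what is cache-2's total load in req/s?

63

Round 1 — search-2 at 160 > 110; worker-1 at 190 > 160. search-2, worker-1 crash.
  search-2 sheds 160 req/s to app-b, cache-2, edge-1: 53 each (1 lost).
    app-b: 60+53 = 113 ≤ 120
    cache-2: 10+53 = 63 ≤ 80
    edge-1: 60+53 = 113 > 110
  worker-1 sheds 190 req/s to app-b: 190 each.
    app-b: 113+190 = 303 > 120
Round 2 — app-b, edge-1 crash.
  app-b sheds 303 req/s: no online neighbours, lost.
  edge-1 sheds 113 req/s: no online neighbours, lost.
No further crashes.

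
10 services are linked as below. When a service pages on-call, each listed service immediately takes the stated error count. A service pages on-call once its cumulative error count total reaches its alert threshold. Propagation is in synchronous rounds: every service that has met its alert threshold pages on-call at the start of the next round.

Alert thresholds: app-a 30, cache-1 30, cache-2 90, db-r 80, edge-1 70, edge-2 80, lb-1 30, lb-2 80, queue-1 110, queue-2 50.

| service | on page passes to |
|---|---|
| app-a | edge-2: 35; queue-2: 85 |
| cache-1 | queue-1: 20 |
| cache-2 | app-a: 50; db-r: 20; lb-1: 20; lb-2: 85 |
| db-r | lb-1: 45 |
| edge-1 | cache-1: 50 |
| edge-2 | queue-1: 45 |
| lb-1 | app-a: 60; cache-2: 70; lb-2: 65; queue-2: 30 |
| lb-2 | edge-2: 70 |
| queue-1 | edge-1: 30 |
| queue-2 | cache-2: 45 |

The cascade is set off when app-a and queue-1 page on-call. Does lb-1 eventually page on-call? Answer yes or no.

no

Round 1 — app-a, queue-1 page on-call (initial).
  edge-1: +30 → 30 < 70
  edge-2: +35 → 35 < 80
  queue-2: +85 → 85 ≥ 50
Round 2 — queue-2 pages on-call.
  cache-2: +45 → 45 < 90
No further pages.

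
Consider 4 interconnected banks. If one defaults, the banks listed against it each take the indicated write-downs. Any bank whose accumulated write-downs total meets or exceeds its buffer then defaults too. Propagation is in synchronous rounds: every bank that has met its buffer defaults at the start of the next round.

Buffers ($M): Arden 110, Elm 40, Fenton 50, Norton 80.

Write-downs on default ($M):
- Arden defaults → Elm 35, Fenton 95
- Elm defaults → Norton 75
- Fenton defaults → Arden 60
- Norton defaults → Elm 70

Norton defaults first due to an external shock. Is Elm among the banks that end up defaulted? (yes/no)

Round 1 — Norton defaults (initial).
  Elm: +70 → 70 ≥ 40
Round 2 — Elm defaults.
No further defaults.

yes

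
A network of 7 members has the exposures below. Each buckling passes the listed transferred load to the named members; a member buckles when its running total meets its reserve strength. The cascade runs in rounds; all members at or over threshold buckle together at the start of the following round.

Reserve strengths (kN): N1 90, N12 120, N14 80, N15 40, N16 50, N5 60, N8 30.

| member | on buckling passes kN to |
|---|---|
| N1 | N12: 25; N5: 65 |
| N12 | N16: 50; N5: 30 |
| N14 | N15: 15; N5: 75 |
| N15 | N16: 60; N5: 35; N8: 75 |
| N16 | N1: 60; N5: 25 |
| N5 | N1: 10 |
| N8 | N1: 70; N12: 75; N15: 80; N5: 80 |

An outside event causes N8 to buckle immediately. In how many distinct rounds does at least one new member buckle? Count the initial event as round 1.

Round 1 — N8 buckles (initial).
  N1: +70 → 70 < 90
  N12: +75 → 75 < 120
  N15: +80 → 80 ≥ 40
  N5: +80 → 80 ≥ 60
Round 2 — N15, N5 buckle.
  N1: +10 → 80 < 90
  N16: +60 → 60 ≥ 50
Round 3 — N16 buckles.
  N1: +60 → 140 ≥ 90
Round 4 — N1 buckles.
  N12: +25 → 100 < 120
No further bucklings.

4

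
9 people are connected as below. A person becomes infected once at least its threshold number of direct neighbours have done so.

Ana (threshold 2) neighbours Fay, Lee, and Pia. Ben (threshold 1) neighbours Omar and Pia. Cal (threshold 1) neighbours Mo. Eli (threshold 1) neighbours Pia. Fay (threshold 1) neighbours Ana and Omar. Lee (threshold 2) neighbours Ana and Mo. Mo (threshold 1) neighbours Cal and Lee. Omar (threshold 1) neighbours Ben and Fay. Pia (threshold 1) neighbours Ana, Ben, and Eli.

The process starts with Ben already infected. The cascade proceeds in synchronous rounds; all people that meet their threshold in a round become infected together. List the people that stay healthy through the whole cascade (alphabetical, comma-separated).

Cal, Lee, Mo

Round 1 — Ben becomes infected (initial).
Round 2 — checking thresholds:
  Omar: 1 of 2 neighbours ≥ 1, becomes infected.
  Pia: 1 of 3 neighbours ≥ 1, becomes infected.
Round 3 — checking thresholds:
  Ana: 1 of 3 neighbours < 2, not yet.
  Eli: 1 of 1 neighbours ≥ 1, becomes infected.
  Fay: 1 of 2 neighbours ≥ 1, becomes infected.
Round 4 — checking thresholds:
  Ana: 2 of 3 neighbours ≥ 2, becomes infected.
Round 5 — no new infections; cascade stops.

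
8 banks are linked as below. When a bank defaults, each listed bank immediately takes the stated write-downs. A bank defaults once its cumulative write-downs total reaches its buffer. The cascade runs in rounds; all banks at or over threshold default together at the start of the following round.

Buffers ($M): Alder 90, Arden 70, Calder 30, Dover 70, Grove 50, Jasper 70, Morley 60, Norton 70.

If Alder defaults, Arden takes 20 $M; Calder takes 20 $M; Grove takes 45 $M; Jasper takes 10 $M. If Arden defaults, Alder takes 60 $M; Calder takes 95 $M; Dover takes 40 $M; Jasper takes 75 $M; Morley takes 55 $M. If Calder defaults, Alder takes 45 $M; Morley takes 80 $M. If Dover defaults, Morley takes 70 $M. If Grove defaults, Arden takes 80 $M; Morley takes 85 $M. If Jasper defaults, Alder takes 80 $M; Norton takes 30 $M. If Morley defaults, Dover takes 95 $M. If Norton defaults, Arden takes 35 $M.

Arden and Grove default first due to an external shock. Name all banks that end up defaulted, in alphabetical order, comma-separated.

Round 1 — Arden, Grove default (initial).
  Alder: +60 → 60 < 90
  Calder: +95 → 95 ≥ 30
  Dover: +40 → 40 < 70
  Jasper: +75 → 75 ≥ 70
  Morley: +55+85 → 140 ≥ 60
Round 2 — Calder, Jasper, Morley default.
  Alder: +45+80 → 185 ≥ 90
  Dover: +95 → 135 ≥ 70
  Norton: +30 → 30 < 70
Round 3 — Alder, Dover default.
No further defaults.

Alder, Arden, Calder, Dover, Grove, Jasper, Morley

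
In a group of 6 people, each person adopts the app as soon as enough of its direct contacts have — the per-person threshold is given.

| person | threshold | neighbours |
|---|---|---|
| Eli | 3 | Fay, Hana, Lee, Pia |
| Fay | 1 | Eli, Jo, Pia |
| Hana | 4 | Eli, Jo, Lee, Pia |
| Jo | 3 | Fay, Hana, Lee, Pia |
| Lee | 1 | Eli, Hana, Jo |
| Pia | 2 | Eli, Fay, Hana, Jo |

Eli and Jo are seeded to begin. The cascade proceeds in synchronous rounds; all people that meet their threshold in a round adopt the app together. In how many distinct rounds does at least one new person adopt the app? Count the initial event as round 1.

Round 1 — Eli, Jo adopt the app (initial).
Round 2 — checking thresholds:
  Fay: 2 of 3 neighbours ≥ 1, adopts the app.
  Hana: 2 of 4 neighbours < 4, below threshold.
  Lee: 2 of 3 neighbours ≥ 1, adopts the app.
  Pia: 2 of 4 neighbours ≥ 2, adopts the app.
Round 3 — checking thresholds:
  Hana: 4 of 4 neighbours ≥ 4, adopts the app.
Round 4 — no new adoptions; cascade stops.

3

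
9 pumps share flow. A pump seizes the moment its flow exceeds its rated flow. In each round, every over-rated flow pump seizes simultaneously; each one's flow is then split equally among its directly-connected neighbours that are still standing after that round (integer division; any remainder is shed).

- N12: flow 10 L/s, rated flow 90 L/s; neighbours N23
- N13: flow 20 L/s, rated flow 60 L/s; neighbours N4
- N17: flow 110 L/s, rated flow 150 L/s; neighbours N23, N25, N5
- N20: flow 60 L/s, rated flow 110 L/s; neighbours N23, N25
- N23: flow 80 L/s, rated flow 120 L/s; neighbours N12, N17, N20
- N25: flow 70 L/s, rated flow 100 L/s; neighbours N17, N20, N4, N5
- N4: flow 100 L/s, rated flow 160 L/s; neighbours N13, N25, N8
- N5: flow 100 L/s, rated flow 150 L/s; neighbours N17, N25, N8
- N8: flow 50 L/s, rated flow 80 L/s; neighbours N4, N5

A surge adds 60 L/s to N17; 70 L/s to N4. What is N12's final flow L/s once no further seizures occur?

Round 1 — N17 at 170 > 150; N4 at 170 > 160. N17, N4 seize.
  N17 sheds 170 L/s to N23, N25, N5: 56 each (2 lost).
    N23: 80+56 = 136 > 120
    N25: 70+56 = 126 > 100
    N5: 100+56 = 156 > 150
  N4 sheds 170 L/s to N13, N25, N8: 56 each (2 lost).
    N13: 20+56 = 76 > 60
    N25: 126+56 = 182 > 100
    N8: 50+56 = 106 > 80
Round 2 — N13, N23, N25, N5, N8 seize.
  N13 sheds 76 L/s: no online neighbours, lost.
  N23 sheds 136 L/s to N12, N20: 68 each.
    N12: 10+68 = 78 ≤ 90
    N20: 60+68 = 128 > 110
  N25 sheds 182 L/s to N20: 182 each.
    N20: 128+182 = 310 > 110
  N5 sheds 156 L/s: no online neighbours, lost.
  N8 sheds 106 L/s: no online neighbours, lost.
Round 3 — N20 seizes.
  N20 sheds 310 L/s: no online neighbours, lost.
No further seizures.

78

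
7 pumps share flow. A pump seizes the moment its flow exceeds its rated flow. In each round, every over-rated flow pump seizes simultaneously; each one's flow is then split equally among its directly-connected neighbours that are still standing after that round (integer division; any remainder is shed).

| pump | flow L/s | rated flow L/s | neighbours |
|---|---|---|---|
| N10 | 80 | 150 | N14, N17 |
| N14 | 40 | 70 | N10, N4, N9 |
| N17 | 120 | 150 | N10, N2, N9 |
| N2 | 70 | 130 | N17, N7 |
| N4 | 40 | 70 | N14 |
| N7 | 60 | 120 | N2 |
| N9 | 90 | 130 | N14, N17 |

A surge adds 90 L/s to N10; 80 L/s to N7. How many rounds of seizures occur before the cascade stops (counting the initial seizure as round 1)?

3

Round 1 — N10 at 170 > 150; N7 at 140 > 120. N10, N7 seize.
  N10 sheds 170 L/s to N14, N17: 85 each.
    N14: 40+85 = 125 > 70
    N17: 120+85 = 205 > 150
  N7 sheds 140 L/s to N2: 140 each.
    N2: 70+140 = 210 > 130
Round 2 — N14, N17, N2 seize.
  N14 sheds 125 L/s to N4, N9: 62 each (1 lost).
    N4: 40+62 = 102 > 70
    N9: 90+62 = 152 > 130
  N17 sheds 205 L/s to N9: 205 each.
    N9: 152+205 = 357 > 130
  N2 sheds 210 L/s: no online neighbours, lost.
Round 3 — N4, N9 seize.
  N4 sheds 102 L/s: no online neighbours, lost.
  N9 sheds 357 L/s: no online neighbours, lost.
No further seizures.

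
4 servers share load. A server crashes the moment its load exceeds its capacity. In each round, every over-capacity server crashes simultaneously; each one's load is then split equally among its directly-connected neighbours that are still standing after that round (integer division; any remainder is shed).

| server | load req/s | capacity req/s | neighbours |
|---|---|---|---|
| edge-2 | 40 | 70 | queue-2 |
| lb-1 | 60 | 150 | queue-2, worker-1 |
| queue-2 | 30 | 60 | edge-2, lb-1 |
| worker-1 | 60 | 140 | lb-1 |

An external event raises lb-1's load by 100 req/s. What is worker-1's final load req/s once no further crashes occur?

Round 1 — lb-1 at 160 > 150. lb-1 crashes.
  lb-1 sheds 160 req/s to queue-2, worker-1: 80 each.
    queue-2: 30+80 = 110 > 60
    worker-1: 60+80 = 140 ≤ 140
Round 2 — queue-2 crashes.
  queue-2 sheds 110 req/s to edge-2: 110 each.
    edge-2: 40+110 = 150 > 70
Round 3 — edge-2 crashes.
  edge-2 sheds 150 req/s: no online neighbours, lost.
No further crashes.

140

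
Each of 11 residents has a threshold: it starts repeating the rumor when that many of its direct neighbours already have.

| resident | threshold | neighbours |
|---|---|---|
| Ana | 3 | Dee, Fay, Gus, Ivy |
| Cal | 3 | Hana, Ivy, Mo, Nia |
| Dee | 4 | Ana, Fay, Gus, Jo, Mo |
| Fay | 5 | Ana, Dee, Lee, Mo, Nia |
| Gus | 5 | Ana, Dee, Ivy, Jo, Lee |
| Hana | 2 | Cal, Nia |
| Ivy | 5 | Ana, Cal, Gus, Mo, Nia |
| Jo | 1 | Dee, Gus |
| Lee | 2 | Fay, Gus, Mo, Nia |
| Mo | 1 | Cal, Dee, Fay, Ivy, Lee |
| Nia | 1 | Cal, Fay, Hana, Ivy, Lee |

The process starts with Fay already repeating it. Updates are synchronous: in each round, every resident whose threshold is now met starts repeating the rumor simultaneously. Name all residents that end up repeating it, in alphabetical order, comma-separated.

Round 1 — Fay starts repeating the rumor (initial).
Round 2 — checking thresholds:
  Ana: 1 of 4 neighbours < 3, below threshold.
  Dee: 1 of 5 neighbours < 4, below threshold.
  Lee: 1 of 4 neighbours < 2, below threshold.
  Mo: 1 of 5 neighbours ≥ 1, starts repeating the rumor.
  Nia: 1 of 5 neighbours ≥ 1, starts repeating the rumor.
Round 3 — checking thresholds:
  Ana: 1 of 4 neighbours < 3, below threshold.
  Cal: 2 of 4 neighbours < 3, below threshold.
  Dee: 2 of 5 neighbours < 4, below threshold.
  Hana: 1 of 2 neighbours < 2, below threshold.
  Ivy: 2 of 5 neighbours < 5, below threshold.
  Lee: 3 of 4 neighbours ≥ 2, starts repeating the rumor.
Round 4 — no new spreads; cascade stops.

Fay, Lee, Mo, Nia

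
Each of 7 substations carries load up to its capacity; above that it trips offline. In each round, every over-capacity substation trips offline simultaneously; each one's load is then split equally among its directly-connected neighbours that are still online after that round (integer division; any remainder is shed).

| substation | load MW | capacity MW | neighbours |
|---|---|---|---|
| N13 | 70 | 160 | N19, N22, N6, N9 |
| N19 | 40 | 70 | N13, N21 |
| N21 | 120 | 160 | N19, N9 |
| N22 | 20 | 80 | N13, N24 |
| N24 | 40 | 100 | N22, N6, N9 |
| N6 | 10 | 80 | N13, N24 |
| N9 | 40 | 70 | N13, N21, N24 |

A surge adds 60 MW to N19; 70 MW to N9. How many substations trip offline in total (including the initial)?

3

Round 1 — N19 at 100 > 70; N9 at 110 > 70. N19, N9 trip offline.
  N19 sheds 100 MW to N13, N21: 50 each.
    N13: 70+50 = 120 ≤ 160
    N21: 120+50 = 170 > 160
  N9 sheds 110 MW to N13, N21, N24: 36 each (2 lost).
    N13: 120+36 = 156 ≤ 160
    N21: 170+36 = 206 > 160
    N24: 40+36 = 76 ≤ 100
Round 2 — N21 trips offline.
  N21 sheds 206 MW: no online neighbours, lost.
No further trips.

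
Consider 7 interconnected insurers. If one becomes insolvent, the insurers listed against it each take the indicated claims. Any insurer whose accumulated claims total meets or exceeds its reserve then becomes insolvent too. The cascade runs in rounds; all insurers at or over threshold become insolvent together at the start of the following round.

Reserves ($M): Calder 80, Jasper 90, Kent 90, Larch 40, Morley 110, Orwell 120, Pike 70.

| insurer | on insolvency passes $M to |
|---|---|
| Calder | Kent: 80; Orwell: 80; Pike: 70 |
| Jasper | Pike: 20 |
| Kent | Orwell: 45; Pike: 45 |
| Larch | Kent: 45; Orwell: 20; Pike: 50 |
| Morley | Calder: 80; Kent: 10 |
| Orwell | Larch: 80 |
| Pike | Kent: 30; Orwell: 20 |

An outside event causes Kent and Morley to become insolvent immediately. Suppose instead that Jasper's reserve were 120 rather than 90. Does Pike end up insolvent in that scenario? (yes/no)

yes

With Jasper's reserve at 120:
Round 1 — Kent, Morley become insolvent (initial).
  Calder: +80 → 80 ≥ 80
  Orwell: +45 → 45 < 120
  Pike: +45 → 45 < 70
Round 2 — Calder becomes insolvent.
  Orwell: +80 → 125 ≥ 120
  Pike: +70 → 115 ≥ 70
Round 3 — Orwell, Pike become insolvent.
  Larch: +80 → 80 ≥ 40
Round 4 — Larch becomes insolvent.
No further insolvencies.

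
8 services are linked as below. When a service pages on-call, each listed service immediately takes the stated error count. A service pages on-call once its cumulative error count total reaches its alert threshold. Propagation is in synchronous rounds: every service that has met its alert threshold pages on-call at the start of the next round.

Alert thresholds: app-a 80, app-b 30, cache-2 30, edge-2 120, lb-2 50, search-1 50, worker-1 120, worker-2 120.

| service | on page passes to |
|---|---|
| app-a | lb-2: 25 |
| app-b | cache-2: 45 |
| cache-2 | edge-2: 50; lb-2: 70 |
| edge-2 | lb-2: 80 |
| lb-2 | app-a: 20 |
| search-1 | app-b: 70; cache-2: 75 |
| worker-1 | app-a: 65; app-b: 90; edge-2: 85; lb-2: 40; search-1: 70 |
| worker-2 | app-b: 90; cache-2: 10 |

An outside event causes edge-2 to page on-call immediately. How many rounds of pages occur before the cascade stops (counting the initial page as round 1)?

Round 1 — edge-2 pages on-call (initial).
  lb-2: +80 → 80 ≥ 50
Round 2 — lb-2 pages on-call.
  app-a: +20 → 20 < 80
No further pages.

2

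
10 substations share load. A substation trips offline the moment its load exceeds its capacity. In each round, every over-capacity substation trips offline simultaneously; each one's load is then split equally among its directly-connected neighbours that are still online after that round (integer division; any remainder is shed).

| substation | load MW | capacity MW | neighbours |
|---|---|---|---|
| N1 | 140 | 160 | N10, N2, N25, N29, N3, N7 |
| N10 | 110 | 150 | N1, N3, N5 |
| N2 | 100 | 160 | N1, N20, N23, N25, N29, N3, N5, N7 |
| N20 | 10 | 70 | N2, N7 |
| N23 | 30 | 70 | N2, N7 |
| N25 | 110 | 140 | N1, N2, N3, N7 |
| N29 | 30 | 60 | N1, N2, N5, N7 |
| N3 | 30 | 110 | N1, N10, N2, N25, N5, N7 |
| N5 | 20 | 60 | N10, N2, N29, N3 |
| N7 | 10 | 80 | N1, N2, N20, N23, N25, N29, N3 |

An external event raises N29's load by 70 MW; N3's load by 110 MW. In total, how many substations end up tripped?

Round 1 — N29 at 100 > 60; N3 at 140 > 110. N29, N3 trip offline.
  N29 sheds 100 MW to N1, N2, N5, N7: 25 each.
    N1: 140+25 = 165 > 160
    N2: 100+25 = 125 ≤ 160
    N5: 20+25 = 45 ≤ 60
    N7: 10+25 = 35 ≤ 80
  N3 sheds 140 MW to N1, N10, N2, N25, N5, N7: 23 each (2 lost).
    N1: 165+23 = 188 > 160
    N10: 110+23 = 133 ≤ 150
    N2: 125+23 = 148 ≤ 160
    N25: 110+23 = 133 ≤ 140
    N5: 45+23 = 68 > 60
    N7: 35+23 = 58 ≤ 80
Round 2 — N1, N5 trip offline.
  N1 sheds 188 MW to N10, N2, N25, N7: 47 each.
    N10: 133+47 = 180 > 150
    N2: 148+47 = 195 > 160
    N25: 133+47 = 180 > 140
    N7: 58+47 = 105 > 80
  N5 sheds 68 MW to N10, N2: 34 each.
    N10: 180+34 = 214 > 150
    N2: 195+34 = 229 > 160
Round 3 — N10, N2, N25, N7 trip offline.
  N10 sheds 214 MW: no online neighbours, lost.
  N2 sheds 229 MW to N20, N23: 114 each (1 lost).
    N20: 10+114 = 124 > 70
    N23: 30+114 = 144 > 70
  N25 sheds 180 MW: no online neighbours, lost.
  N7 sheds 105 MW to N20, N23: 52 each (1 lost).
    N20: 124+52 = 176 > 70
    N23: 144+52 = 196 > 70
Round 4 — N20, N23 trip offline.
  N20 sheds 176 MW: no online neighbours, lost.
  N23 sheds 196 MW: no online neighbours, lost.
No further trips.

10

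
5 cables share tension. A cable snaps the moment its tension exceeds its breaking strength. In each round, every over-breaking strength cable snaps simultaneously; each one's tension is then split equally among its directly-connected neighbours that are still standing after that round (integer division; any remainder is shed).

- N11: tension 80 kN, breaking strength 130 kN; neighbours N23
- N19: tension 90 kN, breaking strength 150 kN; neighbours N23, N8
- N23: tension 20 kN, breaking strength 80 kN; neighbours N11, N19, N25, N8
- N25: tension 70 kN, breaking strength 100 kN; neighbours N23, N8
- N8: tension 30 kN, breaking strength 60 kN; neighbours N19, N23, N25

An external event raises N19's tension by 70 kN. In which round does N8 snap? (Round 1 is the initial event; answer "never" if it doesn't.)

2

Round 1 — N19 at 160 > 150. N19 snaps.
  N19 sheds 160 kN to N23, N8: 80 each.
    N23: 20+80 = 100 > 80
    N8: 30+80 = 110 > 60
Round 2 — N23, N8 snap.
  N23 sheds 100 kN to N11, N25: 50 each.
    N11: 80+50 = 130 ≤ 130
    N25: 70+50 = 120 > 100
  N8 sheds 110 kN to N25: 110 each.
    N25: 120+110 = 230 > 100
Round 3 — N25 snaps.
  N25 sheds 230 kN: no online neighbours, lost.
No further breaks.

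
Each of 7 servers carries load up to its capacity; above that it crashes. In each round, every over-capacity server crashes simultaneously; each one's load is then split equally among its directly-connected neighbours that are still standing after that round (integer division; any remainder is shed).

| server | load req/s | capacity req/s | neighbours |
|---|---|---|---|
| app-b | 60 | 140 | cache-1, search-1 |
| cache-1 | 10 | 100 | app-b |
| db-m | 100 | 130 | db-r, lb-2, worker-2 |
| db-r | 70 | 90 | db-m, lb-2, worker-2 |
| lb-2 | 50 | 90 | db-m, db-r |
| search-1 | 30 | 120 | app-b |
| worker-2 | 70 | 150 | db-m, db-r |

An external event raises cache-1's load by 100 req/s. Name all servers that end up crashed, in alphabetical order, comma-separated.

app-b, cache-1, search-1

Round 1 — cache-1 at 110 > 100. cache-1 crashes.
  cache-1 sheds 110 req/s to app-b: 110 each.
    app-b: 60+110 = 170 > 140
Round 2 — app-b crashes.
  app-b sheds 170 req/s to search-1: 170 each.
    search-1: 30+170 = 200 > 120
Round 3 — search-1 crashes.
  search-1 sheds 200 req/s: no online neighbours, lost.
No further crashes.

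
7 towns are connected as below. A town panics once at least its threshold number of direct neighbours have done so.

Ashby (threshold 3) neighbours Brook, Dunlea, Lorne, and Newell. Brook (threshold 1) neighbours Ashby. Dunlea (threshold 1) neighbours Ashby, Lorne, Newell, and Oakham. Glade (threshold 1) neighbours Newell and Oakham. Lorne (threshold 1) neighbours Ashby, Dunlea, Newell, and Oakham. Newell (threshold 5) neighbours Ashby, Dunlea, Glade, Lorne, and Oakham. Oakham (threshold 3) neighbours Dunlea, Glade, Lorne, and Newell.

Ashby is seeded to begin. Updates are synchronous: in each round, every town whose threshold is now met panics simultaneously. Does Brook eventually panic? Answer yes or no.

Round 1 — Ashby panics (initial).
Round 2 — checking thresholds:
  Brook: 1 of 1 neighbours ≥ 1, panics.
  Dunlea: 1 of 4 neighbours ≥ 1, panics.
  Lorne: 1 of 4 neighbours ≥ 1, panics.
  Newell: 1 of 5 neighbours < 5, not yet.
Round 3 — no new panics; cascade stops.

yes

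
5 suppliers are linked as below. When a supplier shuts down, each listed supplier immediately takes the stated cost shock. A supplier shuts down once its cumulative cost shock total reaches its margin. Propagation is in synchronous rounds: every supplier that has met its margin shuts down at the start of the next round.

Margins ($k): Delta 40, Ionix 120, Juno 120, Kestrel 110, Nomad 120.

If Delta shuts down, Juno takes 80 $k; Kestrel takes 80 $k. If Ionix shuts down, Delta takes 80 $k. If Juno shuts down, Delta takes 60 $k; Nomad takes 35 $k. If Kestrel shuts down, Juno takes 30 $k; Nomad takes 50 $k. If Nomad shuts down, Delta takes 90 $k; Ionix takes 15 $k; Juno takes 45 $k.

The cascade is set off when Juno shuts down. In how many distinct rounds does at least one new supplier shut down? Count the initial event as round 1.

Round 1 — Juno shuts down (initial).
  Delta: +60 → 60 ≥ 40
  Nomad: +35 → 35 < 120
Round 2 — Delta shuts down.
  Kestrel: +80 → 80 < 110
No further shutdowns.

2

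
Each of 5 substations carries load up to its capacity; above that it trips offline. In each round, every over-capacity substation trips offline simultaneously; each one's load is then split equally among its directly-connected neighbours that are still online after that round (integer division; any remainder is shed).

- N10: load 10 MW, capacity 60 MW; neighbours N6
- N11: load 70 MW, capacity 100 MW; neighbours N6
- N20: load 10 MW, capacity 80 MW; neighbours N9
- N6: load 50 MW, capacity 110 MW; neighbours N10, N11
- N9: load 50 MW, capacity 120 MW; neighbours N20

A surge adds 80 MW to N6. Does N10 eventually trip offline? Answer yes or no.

Round 1 — N6 at 130 > 110. N6 trips offline.
  N6 sheds 130 MW to N10, N11: 65 each.
    N10: 10+65 = 75 > 60
    N11: 70+65 = 135 > 100
Round 2 — N10, N11 trip offline.
  N10 sheds 75 MW: no online neighbours, lost.
  N11 sheds 135 MW: no online neighbours, lost.
No further trips.

yes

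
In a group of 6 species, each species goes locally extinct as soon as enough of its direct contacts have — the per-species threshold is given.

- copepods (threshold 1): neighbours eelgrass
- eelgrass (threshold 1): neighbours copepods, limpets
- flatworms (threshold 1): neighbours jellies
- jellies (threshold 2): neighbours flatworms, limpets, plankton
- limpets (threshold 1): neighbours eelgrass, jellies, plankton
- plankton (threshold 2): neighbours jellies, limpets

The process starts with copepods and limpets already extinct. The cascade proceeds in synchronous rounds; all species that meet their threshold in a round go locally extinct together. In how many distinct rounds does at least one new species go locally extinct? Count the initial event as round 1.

Round 1 — copepods, limpets go locally extinct (initial).
Round 2 — checking thresholds:
  eelgrass: 2 of 2 neighbours ≥ 1, goes locally extinct.
  jellies: 1 of 3 neighbours < 2, not yet.
  plankton: 1 of 2 neighbours < 2, not yet.
Round 3 — no new extinctions; cascade stops.

2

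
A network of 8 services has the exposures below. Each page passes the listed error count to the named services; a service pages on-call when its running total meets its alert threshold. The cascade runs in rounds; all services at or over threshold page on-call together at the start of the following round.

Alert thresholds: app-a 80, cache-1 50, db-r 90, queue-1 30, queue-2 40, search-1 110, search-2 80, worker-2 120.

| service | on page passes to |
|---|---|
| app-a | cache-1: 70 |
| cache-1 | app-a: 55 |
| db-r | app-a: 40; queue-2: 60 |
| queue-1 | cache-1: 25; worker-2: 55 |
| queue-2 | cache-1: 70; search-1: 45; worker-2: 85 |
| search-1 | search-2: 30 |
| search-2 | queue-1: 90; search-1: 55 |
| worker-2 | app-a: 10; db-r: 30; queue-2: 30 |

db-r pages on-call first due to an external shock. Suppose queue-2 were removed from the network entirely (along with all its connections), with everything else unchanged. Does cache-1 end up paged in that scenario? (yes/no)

no

With queue-2 removed:
Round 1 — db-r pages on-call (initial).
  app-a: +40 → 40 < 80
No further pages.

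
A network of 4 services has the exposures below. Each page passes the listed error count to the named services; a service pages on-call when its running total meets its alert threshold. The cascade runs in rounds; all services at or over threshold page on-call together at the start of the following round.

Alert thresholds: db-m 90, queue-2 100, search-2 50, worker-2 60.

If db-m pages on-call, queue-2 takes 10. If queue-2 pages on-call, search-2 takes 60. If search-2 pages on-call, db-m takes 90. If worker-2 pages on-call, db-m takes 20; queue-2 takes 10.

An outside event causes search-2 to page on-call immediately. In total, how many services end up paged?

2

Round 1 — search-2 pages on-call (initial).
  db-m: +90 → 90 ≥ 90
Round 2 — db-m pages on-call.
  queue-2: +10 → 10 < 100
No further pages.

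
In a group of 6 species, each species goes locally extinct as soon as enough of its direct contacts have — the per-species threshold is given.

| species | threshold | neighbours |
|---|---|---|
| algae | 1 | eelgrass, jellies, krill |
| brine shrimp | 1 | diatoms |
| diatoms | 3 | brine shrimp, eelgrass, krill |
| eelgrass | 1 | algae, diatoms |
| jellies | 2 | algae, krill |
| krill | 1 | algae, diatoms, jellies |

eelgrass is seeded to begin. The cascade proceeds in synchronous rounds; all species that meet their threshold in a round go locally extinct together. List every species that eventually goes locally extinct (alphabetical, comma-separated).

algae, eelgrass, jellies, krill

Round 1 — eelgrass goes locally extinct (initial).
Round 2 — checking thresholds:
  algae: 1 of 3 neighbours ≥ 1, goes locally extinct.
  diatoms: 1 of 3 neighbours < 3, holds.
Round 3 — checking thresholds:
  diatoms: 1 of 3 neighbours < 3, holds.
  jellies: 1 of 2 neighbours < 2, holds.
  krill: 1 of 3 neighbours ≥ 1, goes locally extinct.
Round 4 — checking thresholds:
  diatoms: 2 of 3 neighbours < 3, holds.
  jellies: 2 of 2 neighbours ≥ 2, goes locally extinct.
Round 5 — no new extinctions; cascade stops.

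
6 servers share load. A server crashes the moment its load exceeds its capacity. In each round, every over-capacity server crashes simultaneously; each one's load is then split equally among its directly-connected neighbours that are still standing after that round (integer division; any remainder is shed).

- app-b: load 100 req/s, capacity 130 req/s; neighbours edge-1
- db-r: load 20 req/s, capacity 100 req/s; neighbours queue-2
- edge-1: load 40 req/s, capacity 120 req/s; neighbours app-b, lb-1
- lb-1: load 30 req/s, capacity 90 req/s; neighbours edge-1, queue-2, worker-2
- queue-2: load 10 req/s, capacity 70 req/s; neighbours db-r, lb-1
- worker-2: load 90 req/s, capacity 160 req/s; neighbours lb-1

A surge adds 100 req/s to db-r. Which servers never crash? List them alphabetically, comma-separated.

app-b, edge-1

Round 1 — db-r at 120 > 100. db-r crashes.
  db-r sheds 120 req/s to queue-2: 120 each.
    queue-2: 10+120 = 130 > 70
Round 2 — queue-2 crashes.
  queue-2 sheds 130 req/s to lb-1: 130 each.
    lb-1: 30+130 = 160 > 90
Round 3 — lb-1 crashes.
  lb-1 sheds 160 req/s to edge-1, worker-2: 80 each.
    edge-1: 40+80 = 120 ≤ 120
    worker-2: 90+80 = 170 > 160
Round 4 — worker-2 crashes.
  worker-2 sheds 170 req/s: no online neighbours, lost.
No further crashes.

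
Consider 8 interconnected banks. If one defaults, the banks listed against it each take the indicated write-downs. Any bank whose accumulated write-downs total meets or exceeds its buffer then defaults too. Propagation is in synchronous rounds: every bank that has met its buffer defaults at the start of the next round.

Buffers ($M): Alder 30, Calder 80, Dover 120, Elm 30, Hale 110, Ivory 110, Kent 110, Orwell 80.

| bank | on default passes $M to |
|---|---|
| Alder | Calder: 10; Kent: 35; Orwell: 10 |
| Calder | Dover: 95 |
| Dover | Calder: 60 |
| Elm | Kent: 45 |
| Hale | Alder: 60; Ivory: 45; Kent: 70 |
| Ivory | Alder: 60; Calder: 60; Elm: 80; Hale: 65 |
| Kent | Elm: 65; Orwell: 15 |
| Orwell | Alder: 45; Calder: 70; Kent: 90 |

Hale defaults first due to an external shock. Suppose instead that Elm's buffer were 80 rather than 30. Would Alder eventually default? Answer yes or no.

With Elm's buffer at 80:
Round 1 — Hale defaults (initial).
  Alder: +60 → 60 ≥ 30
  Ivory: +45 → 45 < 110
  Kent: +70 → 70 < 110
Round 2 — Alder defaults.
  Calder: +10 → 10 < 80
  Kent: +35 → 105 < 110
  Orwell: +10 → 10 < 80
No further defaults.

yes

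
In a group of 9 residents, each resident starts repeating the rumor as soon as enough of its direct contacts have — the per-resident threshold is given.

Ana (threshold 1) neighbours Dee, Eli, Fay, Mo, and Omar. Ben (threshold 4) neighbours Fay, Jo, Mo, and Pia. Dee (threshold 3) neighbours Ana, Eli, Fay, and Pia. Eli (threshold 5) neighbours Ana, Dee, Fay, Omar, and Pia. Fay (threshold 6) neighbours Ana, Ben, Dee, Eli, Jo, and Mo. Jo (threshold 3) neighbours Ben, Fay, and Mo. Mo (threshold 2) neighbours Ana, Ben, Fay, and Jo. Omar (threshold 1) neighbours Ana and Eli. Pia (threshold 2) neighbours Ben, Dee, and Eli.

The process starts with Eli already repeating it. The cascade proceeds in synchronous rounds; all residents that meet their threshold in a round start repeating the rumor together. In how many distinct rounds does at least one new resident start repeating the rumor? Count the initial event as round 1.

2

Round 1 — Eli starts repeating the rumor (initial).
Round 2 — checking thresholds:
  Ana: 1 of 5 neighbours ≥ 1, starts repeating the rumor.
  Dee: 1 of 4 neighbours < 3, holds.
  Fay: 1 of 6 neighbours < 6, holds.
  Omar: 1 of 2 neighbours ≥ 1, starts repeating the rumor.
  Pia: 1 of 3 neighbours < 2, holds.
Round 3 — no new spreads; cascade stops.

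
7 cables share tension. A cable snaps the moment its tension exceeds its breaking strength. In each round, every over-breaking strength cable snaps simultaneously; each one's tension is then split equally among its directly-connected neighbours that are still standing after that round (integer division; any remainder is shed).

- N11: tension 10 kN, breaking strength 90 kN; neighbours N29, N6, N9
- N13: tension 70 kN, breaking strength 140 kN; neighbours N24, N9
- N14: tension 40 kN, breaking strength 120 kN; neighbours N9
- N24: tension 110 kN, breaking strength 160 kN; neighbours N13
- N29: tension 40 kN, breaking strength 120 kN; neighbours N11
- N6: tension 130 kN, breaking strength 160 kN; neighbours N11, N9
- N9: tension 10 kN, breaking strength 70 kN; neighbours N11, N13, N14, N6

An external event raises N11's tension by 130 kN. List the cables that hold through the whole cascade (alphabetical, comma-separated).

N29

Round 1 — N11 at 140 > 90. N11 snaps.
  N11 sheds 140 kN to N29, N6, N9: 46 each (2 lost).
    N29: 40+46 = 86 ≤ 120
    N6: 130+46 = 176 > 160
    N9: 10+46 = 56 ≤ 70
Round 2 — N6 snaps.
  N6 sheds 176 kN to N9: 176 each.
    N9: 56+176 = 232 > 70
Round 3 — N9 snaps.
  N9 sheds 232 kN to N13, N14: 116 each.
    N13: 70+116 = 186 > 140
    N14: 40+116 = 156 > 120
Round 4 — N13, N14 snap.
  N13 sheds 186 kN to N24: 186 each.
    N24: 110+186 = 296 > 160
  N14 sheds 156 kN: no online neighbours, lost.
Round 5 — N24 snaps.
  N24 sheds 296 kN: no online neighbours, lost.
No further breaks.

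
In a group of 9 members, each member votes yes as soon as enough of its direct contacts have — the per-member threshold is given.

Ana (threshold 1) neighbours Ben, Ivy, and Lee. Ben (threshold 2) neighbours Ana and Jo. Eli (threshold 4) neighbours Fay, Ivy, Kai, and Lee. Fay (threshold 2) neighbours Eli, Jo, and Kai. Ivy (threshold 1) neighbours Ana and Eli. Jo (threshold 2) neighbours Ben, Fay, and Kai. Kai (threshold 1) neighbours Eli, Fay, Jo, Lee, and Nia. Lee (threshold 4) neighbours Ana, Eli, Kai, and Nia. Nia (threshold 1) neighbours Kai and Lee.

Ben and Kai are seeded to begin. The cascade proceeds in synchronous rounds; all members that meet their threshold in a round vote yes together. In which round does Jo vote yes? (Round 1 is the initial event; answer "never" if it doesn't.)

2

Round 1 — Ben, Kai vote yes (initial).
Round 2 — checking thresholds:
  Ana: 1 of 3 neighbours ≥ 1, votes yes.
  Eli: 1 of 4 neighbours < 4, below threshold.
  Fay: 1 of 3 neighbours < 2, below threshold.
  Jo: 2 of 3 neighbours ≥ 2, votes yes.
  Lee: 1 of 4 neighbours < 4, below threshold.
  Nia: 1 of 2 neighbours ≥ 1, votes yes.
Round 3 — checking thresholds:
  Eli: 1 of 4 neighbours < 4, below threshold.
  Fay: 2 of 3 neighbours ≥ 2, votes yes.
  Ivy: 1 of 2 neighbours ≥ 1, votes yes.
  Lee: 3 of 4 neighbours < 4, below threshold.
Round 4 — no new yes votes; cascade stops.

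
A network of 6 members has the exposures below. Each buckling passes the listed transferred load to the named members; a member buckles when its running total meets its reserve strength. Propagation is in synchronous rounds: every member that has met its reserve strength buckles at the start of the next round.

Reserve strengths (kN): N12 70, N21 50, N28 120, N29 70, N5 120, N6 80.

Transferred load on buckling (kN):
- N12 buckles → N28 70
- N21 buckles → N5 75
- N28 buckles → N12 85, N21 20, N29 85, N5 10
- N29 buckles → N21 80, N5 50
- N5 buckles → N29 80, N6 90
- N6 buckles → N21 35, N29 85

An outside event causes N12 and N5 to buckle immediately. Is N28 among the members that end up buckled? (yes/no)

Round 1 — N12, N5 buckle (initial).
  N28: +70 → 70 < 120
  N29: +80 → 80 ≥ 70
  N6: +90 → 90 ≥ 80
Round 2 — N29, N6 buckle.
  N21: +80+35 → 115 ≥ 50
Round 3 — N21 buckles.
No further bucklings.

no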